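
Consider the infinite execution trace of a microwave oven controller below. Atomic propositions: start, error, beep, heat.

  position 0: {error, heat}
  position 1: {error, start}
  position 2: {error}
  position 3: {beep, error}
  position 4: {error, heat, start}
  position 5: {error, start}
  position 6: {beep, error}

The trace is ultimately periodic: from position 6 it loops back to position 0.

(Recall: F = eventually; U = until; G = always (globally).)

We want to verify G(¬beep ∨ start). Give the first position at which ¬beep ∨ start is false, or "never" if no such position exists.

3

Check ¬beep ∨ start at each position in order: 0 ✓, 1 ✓, 2 ✓.
At position 3 the labels are {beep, error}, so ¬beep ∨ start is false there. This is the first violation.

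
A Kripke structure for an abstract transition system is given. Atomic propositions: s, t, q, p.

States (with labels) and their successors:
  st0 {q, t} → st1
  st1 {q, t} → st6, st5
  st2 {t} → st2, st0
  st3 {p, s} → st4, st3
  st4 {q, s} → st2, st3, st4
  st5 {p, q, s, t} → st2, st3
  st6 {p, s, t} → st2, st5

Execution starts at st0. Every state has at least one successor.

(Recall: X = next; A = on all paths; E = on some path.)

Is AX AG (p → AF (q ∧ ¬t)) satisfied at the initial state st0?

States satisfying AG (p → AF (q ∧ ¬t)): ∅.
States satisfying AX AG (p → AF (q ∧ ¬t)): ∅.
st0 ∉ Sat(AX AG (p → AF (q ∧ ¬t))).

Does not hold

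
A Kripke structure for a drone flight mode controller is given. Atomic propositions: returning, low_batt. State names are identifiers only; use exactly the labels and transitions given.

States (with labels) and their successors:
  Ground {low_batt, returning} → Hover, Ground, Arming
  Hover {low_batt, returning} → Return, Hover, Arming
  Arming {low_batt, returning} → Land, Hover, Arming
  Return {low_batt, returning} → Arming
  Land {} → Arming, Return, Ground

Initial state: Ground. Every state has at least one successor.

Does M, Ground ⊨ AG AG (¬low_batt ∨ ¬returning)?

States satisfying AG (¬low_batt ∨ ¬returning): ∅.
States satisfying AG AG (¬low_batt ∨ ¬returning): ∅.
Arming is reachable from Ground and violates AG (¬low_batt ∨ ¬returning), so AG fails at Ground.
Ground ∉ Sat(AG AG (¬low_batt ∨ ¬returning)).

No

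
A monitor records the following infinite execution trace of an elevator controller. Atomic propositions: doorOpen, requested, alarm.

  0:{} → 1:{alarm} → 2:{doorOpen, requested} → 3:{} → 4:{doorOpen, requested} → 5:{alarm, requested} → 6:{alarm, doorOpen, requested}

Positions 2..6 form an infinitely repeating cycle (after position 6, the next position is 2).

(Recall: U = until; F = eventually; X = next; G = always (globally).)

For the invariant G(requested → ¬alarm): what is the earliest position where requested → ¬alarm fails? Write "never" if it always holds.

5

Check requested → ¬alarm at each position in order: 0 ✓, 1 ✓, 2 ✓, 3 ✓, 4 ✓.
At position 5 the labels are {alarm, requested}, so requested → ¬alarm is false there. This is the first violation.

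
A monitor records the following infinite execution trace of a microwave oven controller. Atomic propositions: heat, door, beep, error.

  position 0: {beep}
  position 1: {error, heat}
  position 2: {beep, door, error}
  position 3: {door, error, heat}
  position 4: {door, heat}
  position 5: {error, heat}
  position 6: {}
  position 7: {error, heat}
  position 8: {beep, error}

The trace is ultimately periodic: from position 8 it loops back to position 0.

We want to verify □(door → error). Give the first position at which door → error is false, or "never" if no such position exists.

Check door → error at each position in order: 0 ✓, 1 ✓, 2 ✓, 3 ✓.
At position 4 the labels are {door, heat}, so door → error is false there. This is the first violation.

4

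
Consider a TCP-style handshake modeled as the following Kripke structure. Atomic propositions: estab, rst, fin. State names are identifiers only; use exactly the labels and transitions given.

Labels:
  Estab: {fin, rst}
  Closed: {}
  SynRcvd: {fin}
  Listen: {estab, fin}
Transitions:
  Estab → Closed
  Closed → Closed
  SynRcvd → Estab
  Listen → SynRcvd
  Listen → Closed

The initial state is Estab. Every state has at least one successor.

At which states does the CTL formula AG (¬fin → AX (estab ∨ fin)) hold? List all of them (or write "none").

none

States satisfying ¬fin → AX (estab ∨ fin): {Estab, SynRcvd, Listen}.
States satisfying AG (¬fin → AX (estab ∨ fin)): ∅.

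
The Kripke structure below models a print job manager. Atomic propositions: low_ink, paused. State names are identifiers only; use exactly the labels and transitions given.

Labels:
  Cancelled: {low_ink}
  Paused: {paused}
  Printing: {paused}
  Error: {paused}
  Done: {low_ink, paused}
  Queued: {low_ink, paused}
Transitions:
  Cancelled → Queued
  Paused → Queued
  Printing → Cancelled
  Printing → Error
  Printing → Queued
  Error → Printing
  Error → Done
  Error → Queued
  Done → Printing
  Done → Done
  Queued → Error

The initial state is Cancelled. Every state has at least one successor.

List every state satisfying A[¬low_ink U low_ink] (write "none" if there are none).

States satisfying ¬low_ink: {Paused, Printing, Error}.
States satisfying low_ink: {Cancelled, Done, Queued}.
States satisfying A[¬low_ink U low_ink]: {Cancelled, Paused, Done, Queued}.

{Cancelled, Paused, Done, Queued}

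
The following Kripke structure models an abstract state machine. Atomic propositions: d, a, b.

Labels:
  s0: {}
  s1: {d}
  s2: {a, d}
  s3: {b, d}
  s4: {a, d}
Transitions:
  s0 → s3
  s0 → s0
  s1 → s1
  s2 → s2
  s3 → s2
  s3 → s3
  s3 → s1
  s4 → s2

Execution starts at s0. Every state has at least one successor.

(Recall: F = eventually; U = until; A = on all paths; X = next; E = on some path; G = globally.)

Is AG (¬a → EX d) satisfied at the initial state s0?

Holds

States satisfying ¬a → EX d: {s0, s1, s2, s3, s4}.
States satisfying AG (¬a → EX d): {s0, s1, s2, s3, s4}.
Every state reachable from s0 satisfies ¬a → EX d.
s0 ∈ Sat(AG (¬a → EX d)).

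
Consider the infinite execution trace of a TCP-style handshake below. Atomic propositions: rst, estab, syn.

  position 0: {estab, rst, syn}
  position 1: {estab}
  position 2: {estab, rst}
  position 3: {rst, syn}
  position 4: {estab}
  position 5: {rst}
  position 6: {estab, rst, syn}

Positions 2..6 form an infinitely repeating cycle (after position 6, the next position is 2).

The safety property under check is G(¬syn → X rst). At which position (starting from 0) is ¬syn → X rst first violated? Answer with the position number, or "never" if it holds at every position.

never

¬syn → X rst holds at every position 0..6, and those are all the positions the trace ever visits, so the invariant G(¬syn → X rst) is never violated.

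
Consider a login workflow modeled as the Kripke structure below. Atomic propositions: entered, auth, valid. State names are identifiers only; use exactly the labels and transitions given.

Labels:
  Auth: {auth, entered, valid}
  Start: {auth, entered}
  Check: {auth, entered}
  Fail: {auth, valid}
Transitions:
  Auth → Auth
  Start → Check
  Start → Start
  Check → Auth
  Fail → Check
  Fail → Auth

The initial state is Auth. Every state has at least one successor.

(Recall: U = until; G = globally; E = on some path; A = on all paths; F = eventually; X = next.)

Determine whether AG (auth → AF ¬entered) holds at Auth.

Violated

States satisfying auth → AF ¬entered: {Fail}.
States satisfying AG (auth → AF ¬entered): ∅.
Auth is reachable from Auth and violates auth → AF ¬entered, so AG fails at Auth.
Auth ∉ Sat(AG (auth → AF ¬entered)).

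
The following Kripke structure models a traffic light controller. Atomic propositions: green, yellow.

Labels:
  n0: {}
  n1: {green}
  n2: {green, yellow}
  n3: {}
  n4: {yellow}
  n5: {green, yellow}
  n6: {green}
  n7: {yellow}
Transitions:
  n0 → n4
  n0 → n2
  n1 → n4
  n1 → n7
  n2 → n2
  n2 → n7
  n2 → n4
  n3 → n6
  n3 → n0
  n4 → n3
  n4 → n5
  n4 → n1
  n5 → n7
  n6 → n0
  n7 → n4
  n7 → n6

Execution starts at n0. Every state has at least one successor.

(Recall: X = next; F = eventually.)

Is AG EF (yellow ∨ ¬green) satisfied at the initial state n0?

Holds

States satisfying EF (yellow ∨ ¬green): {n0, n1, n2, n3, n4, n5, n6, n7}.
States satisfying AG EF (yellow ∨ ¬green): {n0, n1, n2, n3, n4, n5, n6, n7}.
Every state reachable from n0 satisfies EF (yellow ∨ ¬green).
n0 ∈ Sat(AG EF (yellow ∨ ¬green)).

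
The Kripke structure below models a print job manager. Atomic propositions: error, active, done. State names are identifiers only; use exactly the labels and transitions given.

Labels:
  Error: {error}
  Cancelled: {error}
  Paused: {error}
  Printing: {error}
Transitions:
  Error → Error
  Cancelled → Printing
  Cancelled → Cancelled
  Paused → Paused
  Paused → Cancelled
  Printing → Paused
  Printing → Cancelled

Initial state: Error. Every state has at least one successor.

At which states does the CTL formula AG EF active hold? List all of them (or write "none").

States satisfying EF active: ∅.
States satisfying AG EF active: ∅.

none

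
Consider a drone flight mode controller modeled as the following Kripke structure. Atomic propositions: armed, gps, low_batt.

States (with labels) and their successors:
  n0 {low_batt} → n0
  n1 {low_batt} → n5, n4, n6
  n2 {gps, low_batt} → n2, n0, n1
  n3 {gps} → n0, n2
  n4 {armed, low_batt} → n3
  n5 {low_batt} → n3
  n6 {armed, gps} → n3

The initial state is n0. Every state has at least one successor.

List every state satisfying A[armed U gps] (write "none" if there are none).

States satisfying armed: {n4, n6}.
States satisfying gps: {n2, n3, n6}.
States satisfying A[armed U gps]: {n2, n3, n4, n6}.

{n2, n3, n4, n6}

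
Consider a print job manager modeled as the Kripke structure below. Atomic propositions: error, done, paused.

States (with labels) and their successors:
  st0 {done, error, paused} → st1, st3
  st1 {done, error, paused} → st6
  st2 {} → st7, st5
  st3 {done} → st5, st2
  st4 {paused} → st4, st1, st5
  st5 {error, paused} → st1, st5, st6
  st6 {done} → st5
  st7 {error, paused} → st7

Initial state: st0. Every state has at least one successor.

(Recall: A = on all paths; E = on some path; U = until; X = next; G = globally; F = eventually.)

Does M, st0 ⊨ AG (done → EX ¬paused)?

Violated

States satisfying done → EX ¬paused: {st0, st1, st2, st3, st4, st5, st7}.
States satisfying AG (done → EX ¬paused): {st7}.
st6 is reachable from st0 and violates done → EX ¬paused, so AG fails at st0.
st0 ∉ Sat(AG (done → EX ¬paused)).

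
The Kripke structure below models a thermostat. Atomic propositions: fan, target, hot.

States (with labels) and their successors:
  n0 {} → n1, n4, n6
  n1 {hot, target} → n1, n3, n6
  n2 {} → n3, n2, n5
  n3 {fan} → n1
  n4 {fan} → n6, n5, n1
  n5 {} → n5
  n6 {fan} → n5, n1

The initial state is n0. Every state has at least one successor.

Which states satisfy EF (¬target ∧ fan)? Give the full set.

States satisfying ¬target ∧ fan: {n3, n4, n6}.
States satisfying EF (¬target ∧ fan): {n0, n1, n2, n3, n4, n6}.

{n0, n1, n2, n3, n4, n6}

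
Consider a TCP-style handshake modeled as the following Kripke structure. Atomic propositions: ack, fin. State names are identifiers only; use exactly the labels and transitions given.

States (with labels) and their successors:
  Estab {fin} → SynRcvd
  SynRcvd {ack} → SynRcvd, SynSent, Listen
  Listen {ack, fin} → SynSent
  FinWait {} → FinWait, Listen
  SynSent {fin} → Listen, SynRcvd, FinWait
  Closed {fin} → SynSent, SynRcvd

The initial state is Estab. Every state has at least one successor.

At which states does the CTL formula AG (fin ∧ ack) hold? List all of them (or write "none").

States satisfying fin ∧ ack: {Listen}.
States satisfying AG (fin ∧ ack): ∅.

none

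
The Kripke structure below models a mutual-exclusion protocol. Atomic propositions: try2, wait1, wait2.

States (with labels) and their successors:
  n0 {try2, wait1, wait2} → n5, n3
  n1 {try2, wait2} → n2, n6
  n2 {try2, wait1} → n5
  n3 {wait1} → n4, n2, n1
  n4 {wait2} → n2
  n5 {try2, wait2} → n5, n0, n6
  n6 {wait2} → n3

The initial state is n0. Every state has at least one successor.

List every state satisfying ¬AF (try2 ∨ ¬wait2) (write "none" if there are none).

States satisfying try2 ∨ ¬wait2: {n0, n1, n2, n3, n5}.
States satisfying AF (try2 ∨ ¬wait2): {n0, n1, n2, n3, n4, n5, n6}.
States satisfying ¬AF (try2 ∨ ¬wait2): ∅.

none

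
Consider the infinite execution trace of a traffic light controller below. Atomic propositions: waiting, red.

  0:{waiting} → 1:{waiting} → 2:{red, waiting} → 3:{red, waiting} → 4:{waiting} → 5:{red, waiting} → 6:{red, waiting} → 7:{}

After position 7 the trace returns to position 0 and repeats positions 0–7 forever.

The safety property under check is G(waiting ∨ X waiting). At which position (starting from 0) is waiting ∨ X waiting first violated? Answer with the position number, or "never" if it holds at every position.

never

waiting ∨ X waiting holds at every position 0..7, and those are all the positions the trace ever visits, so the invariant G(waiting ∨ X waiting) is never violated.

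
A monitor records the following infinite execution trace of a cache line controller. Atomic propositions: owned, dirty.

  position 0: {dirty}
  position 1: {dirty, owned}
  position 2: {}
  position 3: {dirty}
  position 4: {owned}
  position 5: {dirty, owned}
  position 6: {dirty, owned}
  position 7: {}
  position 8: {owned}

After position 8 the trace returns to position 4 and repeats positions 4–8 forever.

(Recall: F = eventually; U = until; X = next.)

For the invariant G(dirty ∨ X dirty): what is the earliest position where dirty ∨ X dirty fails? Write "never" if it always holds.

7

Check dirty ∨ X dirty at each position in order: 0 ✓, 1 ✓, 2 ✓, 3 ✓, 4 ✓, 5 ✓, 6 ✓.
At position 7 the labels are {} and the next position 8 has {owned}, so dirty ∨ X dirty is false there. This is the first violation.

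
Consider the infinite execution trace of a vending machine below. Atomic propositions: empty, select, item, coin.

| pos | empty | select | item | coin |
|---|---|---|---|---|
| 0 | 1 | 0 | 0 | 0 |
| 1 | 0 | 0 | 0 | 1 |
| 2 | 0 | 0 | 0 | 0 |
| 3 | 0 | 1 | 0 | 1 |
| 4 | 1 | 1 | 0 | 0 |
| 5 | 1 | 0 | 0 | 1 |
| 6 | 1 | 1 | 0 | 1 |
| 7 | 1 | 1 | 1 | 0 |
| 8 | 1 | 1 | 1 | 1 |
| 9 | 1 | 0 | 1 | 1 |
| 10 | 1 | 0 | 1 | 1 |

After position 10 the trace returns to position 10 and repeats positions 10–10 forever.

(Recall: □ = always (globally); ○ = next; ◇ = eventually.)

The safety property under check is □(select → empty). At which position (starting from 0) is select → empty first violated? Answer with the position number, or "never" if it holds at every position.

3

Check select → empty at each position in order: 0 ✓, 1 ✓, 2 ✓.
At position 3 the labels are {coin, select}, so select → empty is false there. This is the first violation.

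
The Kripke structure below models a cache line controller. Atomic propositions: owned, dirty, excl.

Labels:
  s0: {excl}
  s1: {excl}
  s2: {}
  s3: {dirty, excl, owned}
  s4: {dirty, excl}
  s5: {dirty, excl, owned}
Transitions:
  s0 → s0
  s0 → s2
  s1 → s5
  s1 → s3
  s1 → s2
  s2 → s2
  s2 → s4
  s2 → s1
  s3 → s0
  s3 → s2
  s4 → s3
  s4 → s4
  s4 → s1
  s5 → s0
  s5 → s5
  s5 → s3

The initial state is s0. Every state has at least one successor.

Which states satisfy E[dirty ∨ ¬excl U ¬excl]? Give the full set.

States satisfying dirty ∨ ¬excl: {s2, s3, s4, s5}.
States satisfying ¬excl: {s2}.
States satisfying E[dirty ∨ ¬excl U ¬excl]: {s2, s3, s4, s5}.

{s2, s3, s4, s5}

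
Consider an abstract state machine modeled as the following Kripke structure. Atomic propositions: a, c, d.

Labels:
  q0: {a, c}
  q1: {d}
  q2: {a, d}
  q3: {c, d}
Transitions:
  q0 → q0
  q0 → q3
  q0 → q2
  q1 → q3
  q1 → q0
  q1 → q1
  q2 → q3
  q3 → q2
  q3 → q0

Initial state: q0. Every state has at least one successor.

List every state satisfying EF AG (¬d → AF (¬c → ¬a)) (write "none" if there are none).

States satisfying AG (¬d → AF (¬c → ¬a)): {q0, q1, q2, q3}.
States satisfying EF AG (¬d → AF (¬c → ¬a)): {q0, q1, q2, q3}.

{q0, q1, q2, q3}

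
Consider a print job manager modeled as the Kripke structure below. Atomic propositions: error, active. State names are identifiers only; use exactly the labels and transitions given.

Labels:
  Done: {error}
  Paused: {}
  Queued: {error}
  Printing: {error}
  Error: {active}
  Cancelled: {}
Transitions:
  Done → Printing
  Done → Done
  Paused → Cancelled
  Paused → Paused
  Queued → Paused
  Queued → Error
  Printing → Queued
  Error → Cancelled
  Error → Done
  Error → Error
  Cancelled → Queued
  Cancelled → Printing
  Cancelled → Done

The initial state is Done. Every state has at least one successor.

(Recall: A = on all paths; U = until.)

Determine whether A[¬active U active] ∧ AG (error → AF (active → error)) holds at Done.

States satisfying ¬active: {Done, Paused, Queued, Printing, Cancelled}.
States satisfying active: {Error}.
States satisfying A[¬active U active]: {Error}.
States satisfying error → AF (active → error): {Done, Paused, Queued, Printing, Error, Cancelled}.
States satisfying AG (error → AF (active → error)): {Done, Paused, Queued, Printing, Error, Cancelled}.
States satisfying A[¬active U active] ∧ AG (error → AF (active → error)): {Error}.
Done ∉ Sat(A[¬active U active] ∧ AG (error → AF (active → error))).

Violated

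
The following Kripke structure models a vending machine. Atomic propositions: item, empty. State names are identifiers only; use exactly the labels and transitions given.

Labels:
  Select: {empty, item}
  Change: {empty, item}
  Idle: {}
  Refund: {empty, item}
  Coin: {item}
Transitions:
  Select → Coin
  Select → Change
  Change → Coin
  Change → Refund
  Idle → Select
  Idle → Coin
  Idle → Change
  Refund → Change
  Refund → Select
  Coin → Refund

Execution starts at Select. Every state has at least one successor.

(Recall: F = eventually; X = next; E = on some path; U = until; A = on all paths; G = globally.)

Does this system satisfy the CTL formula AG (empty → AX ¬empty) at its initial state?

No

States satisfying empty → AX ¬empty: {Idle, Coin}.
States satisfying AG (empty → AX ¬empty): ∅.
Change is reachable from Select and violates empty → AX ¬empty, so AG fails at Select.
Select ∉ Sat(AG (empty → AX ¬empty)).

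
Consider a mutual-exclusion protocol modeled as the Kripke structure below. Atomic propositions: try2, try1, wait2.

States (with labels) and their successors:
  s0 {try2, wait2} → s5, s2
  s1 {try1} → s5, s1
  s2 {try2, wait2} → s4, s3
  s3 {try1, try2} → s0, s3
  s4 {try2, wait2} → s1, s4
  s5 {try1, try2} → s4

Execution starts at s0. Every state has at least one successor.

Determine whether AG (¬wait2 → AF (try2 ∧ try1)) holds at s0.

States satisfying ¬wait2 → AF (try2 ∧ try1): {s0, s2, s3, s4, s5}.
States satisfying AG (¬wait2 → AF (try2 ∧ try1)): ∅.
s1 is reachable from s0 and violates ¬wait2 → AF (try2 ∧ try1), so AG fails at s0.
s0 ∉ Sat(AG (¬wait2 → AF (try2 ∧ try1))).

Violated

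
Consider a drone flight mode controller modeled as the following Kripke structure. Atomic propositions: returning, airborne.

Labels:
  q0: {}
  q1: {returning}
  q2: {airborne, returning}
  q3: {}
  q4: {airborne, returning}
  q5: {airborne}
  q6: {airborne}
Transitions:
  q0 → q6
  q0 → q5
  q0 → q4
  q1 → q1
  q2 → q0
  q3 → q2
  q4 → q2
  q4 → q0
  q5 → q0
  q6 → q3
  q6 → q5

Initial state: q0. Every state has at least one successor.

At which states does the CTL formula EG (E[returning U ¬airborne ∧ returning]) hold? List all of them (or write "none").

States satisfying E[returning U ¬airborne ∧ returning]: {q1}.
States satisfying EG (E[returning U ¬airborne ∧ returning]): {q1}.

{q1}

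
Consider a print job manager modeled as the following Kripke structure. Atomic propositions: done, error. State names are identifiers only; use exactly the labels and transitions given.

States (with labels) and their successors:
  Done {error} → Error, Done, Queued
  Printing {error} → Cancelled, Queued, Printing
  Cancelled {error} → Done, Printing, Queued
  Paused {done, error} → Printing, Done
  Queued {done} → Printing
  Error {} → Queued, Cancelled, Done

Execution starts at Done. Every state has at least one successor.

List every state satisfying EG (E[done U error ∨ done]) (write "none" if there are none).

States satisfying E[done U error ∨ done]: {Done, Printing, Cancelled, Paused, Queued}.
States satisfying EG (E[done U error ∨ done]): {Done, Printing, Cancelled, Paused, Queued}.

{Done, Printing, Cancelled, Paused, Queued}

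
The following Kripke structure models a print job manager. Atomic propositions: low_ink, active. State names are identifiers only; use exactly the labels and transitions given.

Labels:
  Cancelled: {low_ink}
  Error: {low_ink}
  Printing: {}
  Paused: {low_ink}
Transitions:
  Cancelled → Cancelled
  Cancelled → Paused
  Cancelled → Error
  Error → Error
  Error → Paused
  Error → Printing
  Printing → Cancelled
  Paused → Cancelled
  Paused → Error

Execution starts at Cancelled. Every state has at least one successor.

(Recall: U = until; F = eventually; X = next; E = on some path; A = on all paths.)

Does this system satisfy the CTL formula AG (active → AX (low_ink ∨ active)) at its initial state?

States satisfying active → AX (low_ink ∨ active): {Cancelled, Error, Printing, Paused}.
States satisfying AG (active → AX (low_ink ∨ active)): {Cancelled, Error, Printing, Paused}.
Every state reachable from Cancelled satisfies active → AX (low_ink ∨ active).
Cancelled ∈ Sat(AG (active → AX (low_ink ∨ active))).

Holds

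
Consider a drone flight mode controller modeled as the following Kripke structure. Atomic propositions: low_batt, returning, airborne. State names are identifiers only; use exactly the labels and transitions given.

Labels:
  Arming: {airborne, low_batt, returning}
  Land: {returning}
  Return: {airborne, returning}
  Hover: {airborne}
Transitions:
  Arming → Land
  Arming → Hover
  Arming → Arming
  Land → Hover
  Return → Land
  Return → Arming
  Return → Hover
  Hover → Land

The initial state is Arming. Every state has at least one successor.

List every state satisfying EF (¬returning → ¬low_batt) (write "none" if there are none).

States satisfying ¬returning → ¬low_batt: {Arming, Land, Return, Hover}.
States satisfying EF (¬returning → ¬low_batt): {Arming, Land, Return, Hover}.

{Arming, Land, Return, Hover}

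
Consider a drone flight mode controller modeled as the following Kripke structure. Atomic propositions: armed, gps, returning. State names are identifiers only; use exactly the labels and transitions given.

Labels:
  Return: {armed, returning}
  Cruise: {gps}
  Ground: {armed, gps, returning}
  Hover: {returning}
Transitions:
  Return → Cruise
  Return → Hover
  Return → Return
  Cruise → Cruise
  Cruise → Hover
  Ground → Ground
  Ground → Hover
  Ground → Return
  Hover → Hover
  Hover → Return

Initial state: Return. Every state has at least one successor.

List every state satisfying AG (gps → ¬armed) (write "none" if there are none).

States satisfying gps → ¬armed: {Return, Cruise, Hover}.
States satisfying AG (gps → ¬armed): {Return, Cruise, Hover}.

{Return, Cruise, Hover}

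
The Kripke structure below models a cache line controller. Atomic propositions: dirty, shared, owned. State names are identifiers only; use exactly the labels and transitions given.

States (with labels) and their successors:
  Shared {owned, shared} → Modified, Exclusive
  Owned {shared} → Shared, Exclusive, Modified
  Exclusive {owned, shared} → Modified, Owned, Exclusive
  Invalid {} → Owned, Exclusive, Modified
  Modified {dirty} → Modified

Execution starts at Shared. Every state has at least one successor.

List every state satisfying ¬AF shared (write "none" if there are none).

{Invalid, Modified}

States satisfying shared: {Shared, Owned, Exclusive}.
States satisfying AF shared: {Shared, Owned, Exclusive}.
States satisfying ¬AF shared: {Invalid, Modified}.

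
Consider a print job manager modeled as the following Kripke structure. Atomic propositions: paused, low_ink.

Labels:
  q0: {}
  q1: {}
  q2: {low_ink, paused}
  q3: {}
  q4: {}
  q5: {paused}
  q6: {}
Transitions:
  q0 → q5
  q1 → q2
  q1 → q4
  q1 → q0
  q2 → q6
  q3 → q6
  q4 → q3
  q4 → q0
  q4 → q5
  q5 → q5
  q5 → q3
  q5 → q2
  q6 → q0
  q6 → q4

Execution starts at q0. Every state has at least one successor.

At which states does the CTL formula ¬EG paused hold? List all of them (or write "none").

{q0, q1, q2, q3, q4, q6}

States satisfying paused: {q2, q5}.
States satisfying EG paused: {q5}.
States satisfying ¬EG paused: {q0, q1, q2, q3, q4, q6}.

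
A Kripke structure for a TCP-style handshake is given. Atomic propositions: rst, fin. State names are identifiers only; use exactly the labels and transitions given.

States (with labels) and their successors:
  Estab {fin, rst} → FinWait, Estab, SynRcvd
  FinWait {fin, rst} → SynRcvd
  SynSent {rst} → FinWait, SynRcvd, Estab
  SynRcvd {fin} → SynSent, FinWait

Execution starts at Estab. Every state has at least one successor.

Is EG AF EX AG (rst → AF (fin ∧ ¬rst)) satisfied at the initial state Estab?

Does not hold

States satisfying AF EX AG (rst → AF (fin ∧ ¬rst)): ∅.
States satisfying EG AF EX AG (rst → AF (fin ∧ ¬rst)): ∅.
No suitable path/successor from Estab witnesses the formula.
Estab ∉ Sat(EG AF EX AG (rst → AF (fin ∧ ¬rst))).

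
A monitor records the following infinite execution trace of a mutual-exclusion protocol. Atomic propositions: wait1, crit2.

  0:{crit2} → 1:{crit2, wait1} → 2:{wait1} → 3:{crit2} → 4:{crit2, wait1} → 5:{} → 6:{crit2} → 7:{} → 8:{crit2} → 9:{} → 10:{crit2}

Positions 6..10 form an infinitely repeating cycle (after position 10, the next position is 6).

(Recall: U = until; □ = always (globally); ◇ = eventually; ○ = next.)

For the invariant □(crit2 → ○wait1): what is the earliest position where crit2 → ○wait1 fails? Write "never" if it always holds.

4

Check crit2 → ○wait1 at each position in order: 0 ✓, 1 ✓, 2 ✓, 3 ✓.
At position 4 the labels are {crit2, wait1} and the next position 5 has {}, so crit2 → ○wait1 is false there. This is the first violation.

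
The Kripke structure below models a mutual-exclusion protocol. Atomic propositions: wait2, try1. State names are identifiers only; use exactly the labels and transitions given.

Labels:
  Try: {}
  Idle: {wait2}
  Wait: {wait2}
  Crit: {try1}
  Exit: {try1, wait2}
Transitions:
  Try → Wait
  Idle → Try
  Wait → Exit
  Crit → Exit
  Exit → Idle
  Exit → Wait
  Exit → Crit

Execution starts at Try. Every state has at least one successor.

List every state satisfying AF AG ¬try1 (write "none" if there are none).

States satisfying AG ¬try1: ∅.
States satisfying AF AG ¬try1: ∅.

none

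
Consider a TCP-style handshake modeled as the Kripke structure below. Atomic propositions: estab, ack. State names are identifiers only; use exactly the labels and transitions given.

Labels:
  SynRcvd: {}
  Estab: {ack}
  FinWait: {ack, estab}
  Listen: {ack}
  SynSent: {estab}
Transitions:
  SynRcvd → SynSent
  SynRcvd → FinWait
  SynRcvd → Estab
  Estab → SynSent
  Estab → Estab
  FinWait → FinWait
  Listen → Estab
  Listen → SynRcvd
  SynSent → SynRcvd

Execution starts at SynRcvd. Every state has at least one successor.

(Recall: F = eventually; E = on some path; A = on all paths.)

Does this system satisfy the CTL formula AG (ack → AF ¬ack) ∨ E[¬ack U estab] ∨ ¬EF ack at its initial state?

Satisfied

States satisfying ack → AF ¬ack: {SynRcvd, SynSent}.
States satisfying AG (ack → AF ¬ack): ∅.
States satisfying ¬ack: {SynRcvd, SynSent}.
States satisfying estab: {FinWait, SynSent}.
States satisfying E[¬ack U estab]: {SynRcvd, FinWait, SynSent}.
States satisfying ack: {Estab, FinWait, Listen}.
States satisfying EF ack: {SynRcvd, Estab, FinWait, Listen, SynSent}.
States satisfying ¬EF ack: ∅.
States satisfying E[¬ack U estab] ∨ ¬EF ack: {SynRcvd, FinWait, SynSent}.
States satisfying AG (ack → AF ¬ack) ∨ E[¬ack U estab] ∨ ¬EF ack: {SynRcvd, FinWait, SynSent}.
SynRcvd ∈ Sat(AG (ack → AF ¬ack) ∨ E[¬ack U estab] ∨ ¬EF ack).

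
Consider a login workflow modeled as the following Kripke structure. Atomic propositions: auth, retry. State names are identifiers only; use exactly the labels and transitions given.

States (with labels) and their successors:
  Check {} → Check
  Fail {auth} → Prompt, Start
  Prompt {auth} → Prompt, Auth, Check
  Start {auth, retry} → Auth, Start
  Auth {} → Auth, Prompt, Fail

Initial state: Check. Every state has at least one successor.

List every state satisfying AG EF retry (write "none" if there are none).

none

States satisfying EF retry: {Fail, Prompt, Start, Auth}.
States satisfying AG EF retry: ∅.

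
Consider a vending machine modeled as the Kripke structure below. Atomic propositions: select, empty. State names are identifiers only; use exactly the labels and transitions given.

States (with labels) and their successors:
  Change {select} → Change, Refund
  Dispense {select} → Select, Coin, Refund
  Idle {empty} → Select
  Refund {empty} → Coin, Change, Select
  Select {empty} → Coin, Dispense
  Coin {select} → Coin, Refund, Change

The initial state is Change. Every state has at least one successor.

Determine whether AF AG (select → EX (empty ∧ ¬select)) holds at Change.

Satisfied

States satisfying AG (select → EX (empty ∧ ¬select)): {Change, Dispense, Idle, Refund, Select, Coin}.
States satisfying AF AG (select → EX (empty ∧ ¬select)): {Change, Dispense, Idle, Refund, Select, Coin}.
Change ∈ Sat(AF AG (select → EX (empty ∧ ¬select))).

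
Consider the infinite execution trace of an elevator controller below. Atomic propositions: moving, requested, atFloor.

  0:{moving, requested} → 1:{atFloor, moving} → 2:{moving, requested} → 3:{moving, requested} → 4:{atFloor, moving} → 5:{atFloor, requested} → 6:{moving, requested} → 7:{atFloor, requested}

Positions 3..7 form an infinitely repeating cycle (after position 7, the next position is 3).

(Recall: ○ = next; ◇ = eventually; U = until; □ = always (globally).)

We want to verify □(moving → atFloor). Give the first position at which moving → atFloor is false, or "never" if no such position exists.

At position 0 the labels are {moving, requested}, so moving → atFloor is false there. This is the first violation.

0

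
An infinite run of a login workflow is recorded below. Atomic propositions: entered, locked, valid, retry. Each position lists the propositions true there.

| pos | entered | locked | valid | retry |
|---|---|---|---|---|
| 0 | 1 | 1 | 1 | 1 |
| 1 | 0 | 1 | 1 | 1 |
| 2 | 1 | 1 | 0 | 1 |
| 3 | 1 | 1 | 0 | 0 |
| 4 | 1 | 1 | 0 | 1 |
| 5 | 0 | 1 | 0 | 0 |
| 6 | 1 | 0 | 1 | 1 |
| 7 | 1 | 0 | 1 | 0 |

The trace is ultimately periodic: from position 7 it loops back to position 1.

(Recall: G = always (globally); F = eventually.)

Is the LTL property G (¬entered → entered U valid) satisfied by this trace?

¬entered → entered U valid must hold at every position from 0 onward. It fails at position 5, so G (¬entered → entered U valid) is false.
Positions where ¬entered holds: 1, 5.
Check entered U valid at each: 1→ok, 5→fails.

Does not hold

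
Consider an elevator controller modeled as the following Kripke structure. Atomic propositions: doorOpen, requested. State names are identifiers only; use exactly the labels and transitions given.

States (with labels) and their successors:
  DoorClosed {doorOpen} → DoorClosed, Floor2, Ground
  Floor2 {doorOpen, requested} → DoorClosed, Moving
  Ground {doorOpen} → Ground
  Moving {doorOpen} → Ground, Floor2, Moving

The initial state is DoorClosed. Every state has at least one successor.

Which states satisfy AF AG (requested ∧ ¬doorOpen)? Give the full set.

none

States satisfying AG (requested ∧ ¬doorOpen): ∅.
States satisfying AF AG (requested ∧ ¬doorOpen): ∅.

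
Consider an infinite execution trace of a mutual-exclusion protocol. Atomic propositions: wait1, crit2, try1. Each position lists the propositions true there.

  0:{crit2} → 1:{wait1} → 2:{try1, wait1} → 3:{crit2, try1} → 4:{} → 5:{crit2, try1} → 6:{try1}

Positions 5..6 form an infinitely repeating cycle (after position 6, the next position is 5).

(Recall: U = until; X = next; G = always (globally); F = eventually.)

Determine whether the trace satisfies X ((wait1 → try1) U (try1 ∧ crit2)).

The position after 0 is 1; (wait1 → try1) U (try1 ∧ crit2) is false there.

Violated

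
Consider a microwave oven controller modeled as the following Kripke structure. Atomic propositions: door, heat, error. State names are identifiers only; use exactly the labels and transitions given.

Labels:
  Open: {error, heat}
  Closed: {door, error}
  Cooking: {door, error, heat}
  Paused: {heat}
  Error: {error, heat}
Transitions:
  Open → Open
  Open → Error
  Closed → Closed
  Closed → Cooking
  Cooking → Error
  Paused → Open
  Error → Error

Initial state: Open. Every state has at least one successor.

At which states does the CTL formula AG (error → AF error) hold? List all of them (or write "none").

{Open, Closed, Cooking, Paused, Error}

States satisfying error → AF error: {Open, Closed, Cooking, Paused, Error}.
States satisfying AG (error → AF error): {Open, Closed, Cooking, Paused, Error}.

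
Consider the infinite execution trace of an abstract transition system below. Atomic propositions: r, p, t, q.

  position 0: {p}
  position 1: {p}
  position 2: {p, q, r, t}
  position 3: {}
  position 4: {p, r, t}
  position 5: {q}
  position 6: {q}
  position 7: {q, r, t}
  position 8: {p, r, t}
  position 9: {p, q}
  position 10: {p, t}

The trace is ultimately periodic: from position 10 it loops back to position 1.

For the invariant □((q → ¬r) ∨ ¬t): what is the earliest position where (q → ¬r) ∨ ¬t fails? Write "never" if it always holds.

2

Check (q → ¬r) ∨ ¬t at each position in order: 0 ✓, 1 ✓.
At position 2 the labels are {p, q, r, t}, so (q → ¬r) ∨ ¬t is false there. This is the first violation.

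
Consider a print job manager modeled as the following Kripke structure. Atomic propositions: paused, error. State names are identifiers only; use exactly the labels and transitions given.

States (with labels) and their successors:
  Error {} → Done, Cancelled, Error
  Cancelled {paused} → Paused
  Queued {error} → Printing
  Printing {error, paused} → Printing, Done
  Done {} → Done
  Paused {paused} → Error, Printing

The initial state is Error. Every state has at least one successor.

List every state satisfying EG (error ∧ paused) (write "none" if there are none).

States satisfying error ∧ paused: {Printing}.
States satisfying EG (error ∧ paused): {Printing}.

{Printing}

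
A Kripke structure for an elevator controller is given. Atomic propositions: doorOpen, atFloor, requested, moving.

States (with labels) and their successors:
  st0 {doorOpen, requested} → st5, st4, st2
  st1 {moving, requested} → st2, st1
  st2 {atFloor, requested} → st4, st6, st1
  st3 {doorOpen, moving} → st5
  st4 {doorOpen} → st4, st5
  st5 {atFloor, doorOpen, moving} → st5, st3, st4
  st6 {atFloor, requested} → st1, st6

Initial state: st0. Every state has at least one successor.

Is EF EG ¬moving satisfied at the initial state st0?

States satisfying EG ¬moving: {st0, st2, st4, st6}.
States satisfying EF EG ¬moving: {st0, st1, st2, st3, st4, st5, st6}.
Some path from st0 reaches a state where EG ¬moving holds.
st0 ∈ Sat(EF EG ¬moving).

Satisfied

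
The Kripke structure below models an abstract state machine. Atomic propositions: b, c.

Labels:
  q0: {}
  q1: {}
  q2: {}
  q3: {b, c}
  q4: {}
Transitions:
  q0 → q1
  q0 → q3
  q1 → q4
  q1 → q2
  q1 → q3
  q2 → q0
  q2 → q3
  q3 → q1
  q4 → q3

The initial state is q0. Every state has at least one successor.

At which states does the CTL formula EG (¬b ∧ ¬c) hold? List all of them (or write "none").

{q0, q1, q2}

States satisfying ¬b ∧ ¬c: {q0, q1, q2, q4}.
States satisfying EG (¬b ∧ ¬c): {q0, q1, q2}.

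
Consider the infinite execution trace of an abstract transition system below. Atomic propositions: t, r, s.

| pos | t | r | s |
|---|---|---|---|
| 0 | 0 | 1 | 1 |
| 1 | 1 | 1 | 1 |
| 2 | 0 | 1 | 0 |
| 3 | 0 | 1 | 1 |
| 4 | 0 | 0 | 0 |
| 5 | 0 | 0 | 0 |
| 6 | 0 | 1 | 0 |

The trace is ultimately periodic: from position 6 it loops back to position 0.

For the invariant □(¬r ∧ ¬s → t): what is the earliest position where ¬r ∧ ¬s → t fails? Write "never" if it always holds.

Check ¬r ∧ ¬s → t at each position in order: 0 ✓, 1 ✓, 2 ✓, 3 ✓.
At position 4 the labels are {}, so ¬r ∧ ¬s → t is false there. This is the first violation.

4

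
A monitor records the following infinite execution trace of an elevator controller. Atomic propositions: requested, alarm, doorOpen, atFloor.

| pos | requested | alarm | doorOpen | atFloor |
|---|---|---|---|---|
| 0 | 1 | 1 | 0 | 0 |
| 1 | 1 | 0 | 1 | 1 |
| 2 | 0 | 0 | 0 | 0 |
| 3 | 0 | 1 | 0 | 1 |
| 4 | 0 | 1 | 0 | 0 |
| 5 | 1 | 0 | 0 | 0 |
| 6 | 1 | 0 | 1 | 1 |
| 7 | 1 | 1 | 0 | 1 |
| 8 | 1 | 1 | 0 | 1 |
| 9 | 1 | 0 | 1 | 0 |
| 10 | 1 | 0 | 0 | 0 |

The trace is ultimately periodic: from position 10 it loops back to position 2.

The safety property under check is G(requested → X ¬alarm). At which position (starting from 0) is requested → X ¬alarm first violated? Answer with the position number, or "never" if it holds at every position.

Check requested → X ¬alarm at each position in order: 0 ✓, 1 ✓, 2 ✓, 3 ✓, 4 ✓, 5 ✓.
At position 6 the labels are {atFloor, doorOpen, requested} and the next position 7 has {alarm, atFloor, requested}, so requested → X ¬alarm is false there. This is the first violation.

6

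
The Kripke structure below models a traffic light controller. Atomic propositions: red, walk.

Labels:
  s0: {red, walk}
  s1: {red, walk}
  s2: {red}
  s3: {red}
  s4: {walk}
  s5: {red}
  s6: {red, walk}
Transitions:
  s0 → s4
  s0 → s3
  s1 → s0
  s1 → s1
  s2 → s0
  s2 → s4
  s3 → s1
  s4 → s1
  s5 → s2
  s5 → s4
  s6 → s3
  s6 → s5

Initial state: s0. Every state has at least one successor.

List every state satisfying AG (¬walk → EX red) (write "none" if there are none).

States satisfying ¬walk → EX red: {s0, s1, s2, s3, s4, s5, s6}.
States satisfying AG (¬walk → EX red): {s0, s1, s2, s3, s4, s5, s6}.

{s0, s1, s2, s3, s4, s5, s6}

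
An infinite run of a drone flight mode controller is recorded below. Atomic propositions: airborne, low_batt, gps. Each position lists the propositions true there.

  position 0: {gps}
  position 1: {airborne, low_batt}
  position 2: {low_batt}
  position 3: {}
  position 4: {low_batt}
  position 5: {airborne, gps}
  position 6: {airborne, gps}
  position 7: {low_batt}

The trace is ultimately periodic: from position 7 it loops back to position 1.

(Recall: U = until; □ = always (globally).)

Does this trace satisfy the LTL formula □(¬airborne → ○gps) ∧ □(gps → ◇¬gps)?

¬airborne → ○gps must hold at every position from 0 onward. It fails at position 0, so □(¬airborne → ○gps) is false.
Positions where ¬airborne holds: 0, 2, 3, 4, 7.
Check ○gps at each: 0→fails, 2→fails, 3→fails, 4→ok, 7→fails.
gps → ◇¬gps holds at every position 0..7, and those are all positions ever visited, so □(gps → ◇¬gps) holds.
Positions where gps holds: 0, 5, 6.
Check ◇¬gps at each: 0→ok, 5→ok, 6→ok.
At position 0: □(¬airborne → ○gps) is false; □(gps → ◇¬gps) is true; so □(¬airborne → ○gps) ∧ □(gps → ◇¬gps) is false.

Does not hold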